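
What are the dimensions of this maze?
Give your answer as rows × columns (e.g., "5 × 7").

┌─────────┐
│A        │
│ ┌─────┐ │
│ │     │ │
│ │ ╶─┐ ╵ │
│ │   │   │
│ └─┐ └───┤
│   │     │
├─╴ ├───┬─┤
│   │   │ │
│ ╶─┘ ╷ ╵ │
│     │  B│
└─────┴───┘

Counting the maze dimensions:
Rows (vertical): 6
Columns (horizontal): 5
Dimensions: 6 × 5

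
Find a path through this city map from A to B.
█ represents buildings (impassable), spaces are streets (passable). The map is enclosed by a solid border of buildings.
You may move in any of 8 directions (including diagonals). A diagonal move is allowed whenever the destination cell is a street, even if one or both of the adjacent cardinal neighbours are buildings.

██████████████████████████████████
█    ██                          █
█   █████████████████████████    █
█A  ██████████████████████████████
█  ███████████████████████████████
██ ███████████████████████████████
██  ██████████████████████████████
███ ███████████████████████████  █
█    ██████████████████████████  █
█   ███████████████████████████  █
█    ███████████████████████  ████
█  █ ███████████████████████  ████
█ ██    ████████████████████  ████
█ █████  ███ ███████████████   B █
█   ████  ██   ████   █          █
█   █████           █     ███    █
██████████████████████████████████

Finding the shortest path from A to B:
Movement: 8-directional
Path length: 35 steps
Directions: down → down-right → down → down-right → down → down → down → down-right → down-right → right → right → down-right → down-right → down-right → right → right → right → right → right → right → right → right → right → up-right → right → down-right → right → right → right → up-right → right → right → right → right → up-right

Solution:

██████████████████████████████████
█    ██                          █
█   █████████████████████████    █
█A  ██████████████████████████████
█↘ ███████████████████████████████
██↓███████████████████████████████
██↘ ██████████████████████████████
███↓███████████████████████████  █
█  ↓ ██████████████████████████  █
█  ↓███████████████████████████  █
█  ↘ ███████████████████████  ████
█  █↘███████████████████████  ████
█ ██ →→↘████████████████████  ████
█ █████ ↘███ ███████████████   B █
█   ████ ↘██   ████ →↘█   →→→→↗  █
█   █████ →→→→→→→→→↗█ →→→↗███    █
██████████████████████████████████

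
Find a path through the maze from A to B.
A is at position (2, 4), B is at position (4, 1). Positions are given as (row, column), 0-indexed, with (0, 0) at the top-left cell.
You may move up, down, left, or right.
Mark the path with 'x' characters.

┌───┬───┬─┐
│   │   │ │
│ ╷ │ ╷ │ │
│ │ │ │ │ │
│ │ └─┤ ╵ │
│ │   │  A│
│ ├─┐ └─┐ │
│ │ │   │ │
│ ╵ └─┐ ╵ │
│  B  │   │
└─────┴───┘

Finding the shortest path from (2, 4) to (4, 1):
Path length: 15 steps
Directions: down → down → left → up → left → up → left → up → up → left → down → down → down → down → right

Solution:

┌───┬───┬─┐
│x x│   │ │
│ ╷ │ ╷ │ │
│x│x│ │ │ │
│ │ └─┤ ╵ │
│x│x x│  A│
│ ├─┐ └─┐ │
│x│ │x x│x│
│ ╵ └─┐ ╵ │
│x B  │x x│
└─────┴───┘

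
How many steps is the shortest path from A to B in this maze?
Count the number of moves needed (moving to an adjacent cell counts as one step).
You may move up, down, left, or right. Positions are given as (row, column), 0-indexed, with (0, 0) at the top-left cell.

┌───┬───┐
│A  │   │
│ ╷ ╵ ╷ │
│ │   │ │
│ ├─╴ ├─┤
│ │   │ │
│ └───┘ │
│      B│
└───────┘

Using BFS to find shortest path:
Start: (0, 0), End: (3, 3)
Path found:
(0,0) → (1,0) → (2,0) → (3,0) → (3,1) → (3,2) → (3,3)
Number of steps: 6

Solution:

┌───┬───┐
│A  │   │
│ ╷ ╵ ╷ │
│↓│   │ │
│ ├─╴ ├─┤
│↓│   │ │
│ └───┘ │
│↳ → → B│
└───────┘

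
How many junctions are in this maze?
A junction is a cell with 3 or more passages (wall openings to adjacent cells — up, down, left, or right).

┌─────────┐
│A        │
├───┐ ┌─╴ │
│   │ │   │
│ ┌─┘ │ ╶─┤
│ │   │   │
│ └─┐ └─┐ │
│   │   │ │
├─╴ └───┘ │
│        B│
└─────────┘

Checking each cell for number of passages:

Junctions found (3+ passages):
  (0, 2): 3 passages
  (2, 2): 3 passages
  (4, 1): 3 passages
Total junctions: 3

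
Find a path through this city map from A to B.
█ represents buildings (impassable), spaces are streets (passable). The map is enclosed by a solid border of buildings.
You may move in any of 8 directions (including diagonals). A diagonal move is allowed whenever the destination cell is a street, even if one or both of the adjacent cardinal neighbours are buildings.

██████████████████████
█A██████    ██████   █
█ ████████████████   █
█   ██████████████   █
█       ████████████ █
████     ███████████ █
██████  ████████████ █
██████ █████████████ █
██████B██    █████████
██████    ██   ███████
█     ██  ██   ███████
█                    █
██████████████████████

Finding the shortest path from A to B:
Movement: 8-directional
Path length: 8 steps
Directions: down → down-right → right → down-right → down-right → down-right → down → down

Solution:

██████████████████████
█A██████    ██████   █
█↘████████████████   █
█ →↘██████████████   █
█   ↘   ████████████ █
████ ↘   ███████████ █
██████↓ ████████████ █
██████↓█████████████ █
██████B██    █████████
██████    ██   ███████
█     ██  ██   ███████
█                    █
██████████████████████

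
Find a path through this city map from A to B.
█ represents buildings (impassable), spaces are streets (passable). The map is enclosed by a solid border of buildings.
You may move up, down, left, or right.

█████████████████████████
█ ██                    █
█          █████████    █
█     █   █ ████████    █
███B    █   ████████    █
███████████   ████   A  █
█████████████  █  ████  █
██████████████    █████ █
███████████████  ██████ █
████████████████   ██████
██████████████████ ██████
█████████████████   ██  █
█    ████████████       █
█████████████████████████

Finding the shortest path from A to B:
Movement: cardinal only
Path length: 25 steps
Directions: up → up → up → up → left → left → left → left → left → left → left → left → left → left → left → down → left → down → left → left → down → left → left → left → left

Solution:

█████████████████████████
█ ██      ↓←←←←←←←←←←↰  █
█        ↓↲█████████ ↑  █
█     █↓←↲█ ████████ ↑  █
███B←←←↲█   ████████ ↑  █
███████████   ████   A  █
█████████████  █  ████  █
██████████████    █████ █
███████████████  ██████ █
████████████████   ██████
██████████████████ ██████
█████████████████   ██  █
█    ████████████       █
█████████████████████████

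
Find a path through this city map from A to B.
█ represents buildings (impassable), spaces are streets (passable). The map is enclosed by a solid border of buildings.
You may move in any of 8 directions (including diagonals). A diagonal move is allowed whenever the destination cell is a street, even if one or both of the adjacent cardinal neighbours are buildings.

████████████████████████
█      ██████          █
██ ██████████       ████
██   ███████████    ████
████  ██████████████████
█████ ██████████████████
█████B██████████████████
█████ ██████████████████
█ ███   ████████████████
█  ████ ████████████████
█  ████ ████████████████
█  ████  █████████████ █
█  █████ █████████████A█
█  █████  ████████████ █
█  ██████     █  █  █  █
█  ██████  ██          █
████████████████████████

Finding the shortest path from A to B:
Movement: 8-directional
Path length: 21 steps
Directions: down → down-left → down-left → left → left → left → left → left → left → left → up-left → left → left → up-left → up-left → up → up-left → up → up-left → up-left → up

Solution:

████████████████████████
█      ██████          █
██ ██████████       ████
██   ███████████    ████
████  ██████████████████
█████ ██████████████████
█████B██████████████████
█████↑██████████████████
█ ███ ↖ ████████████████
█  ████↖████████████████
█  ████↑████████████████
█  ████ ↖█████████████ █
█  █████↑█████████████A█
█  █████ ↖████████████↙█
█  ██████ ↖←← █  █  █↙ █
█  ██████  ██↖←←←←←←←  █
████████████████████████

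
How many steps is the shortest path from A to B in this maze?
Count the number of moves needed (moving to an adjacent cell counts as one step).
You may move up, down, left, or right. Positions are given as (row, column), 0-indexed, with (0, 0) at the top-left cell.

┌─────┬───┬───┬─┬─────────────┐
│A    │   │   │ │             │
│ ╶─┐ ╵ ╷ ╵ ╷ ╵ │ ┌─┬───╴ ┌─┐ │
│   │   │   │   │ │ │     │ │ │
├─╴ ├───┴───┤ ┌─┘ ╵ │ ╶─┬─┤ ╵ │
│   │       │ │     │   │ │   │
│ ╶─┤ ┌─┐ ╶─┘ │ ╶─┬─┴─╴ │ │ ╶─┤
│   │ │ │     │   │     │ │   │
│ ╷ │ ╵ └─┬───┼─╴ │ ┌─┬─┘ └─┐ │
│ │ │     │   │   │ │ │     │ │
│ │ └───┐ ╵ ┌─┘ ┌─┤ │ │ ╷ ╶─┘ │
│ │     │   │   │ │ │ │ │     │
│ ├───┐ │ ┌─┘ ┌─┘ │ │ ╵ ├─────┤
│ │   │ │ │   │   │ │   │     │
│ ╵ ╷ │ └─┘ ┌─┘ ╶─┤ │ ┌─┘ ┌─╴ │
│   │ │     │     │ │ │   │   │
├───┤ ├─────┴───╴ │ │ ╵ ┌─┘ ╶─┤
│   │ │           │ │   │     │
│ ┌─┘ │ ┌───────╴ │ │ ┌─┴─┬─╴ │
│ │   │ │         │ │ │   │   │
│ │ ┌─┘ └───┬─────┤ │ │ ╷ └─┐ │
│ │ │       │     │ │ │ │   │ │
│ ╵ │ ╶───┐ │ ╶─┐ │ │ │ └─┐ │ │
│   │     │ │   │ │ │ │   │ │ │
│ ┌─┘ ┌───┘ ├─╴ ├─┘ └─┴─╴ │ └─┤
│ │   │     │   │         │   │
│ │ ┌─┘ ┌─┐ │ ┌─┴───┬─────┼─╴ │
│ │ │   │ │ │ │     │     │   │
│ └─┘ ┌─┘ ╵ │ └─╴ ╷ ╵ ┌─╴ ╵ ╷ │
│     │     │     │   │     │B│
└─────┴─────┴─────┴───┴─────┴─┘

Using BFS to find shortest path:
Start: (0, 0), End: (14, 14)
Path found:
(0,0) → (1,0) → (1,1) → (2,1) → (2,0) → (3,0) → (3,1) → (4,1) → (5,1) → (5,2) → (5,3) → (6,3) → (7,3) → (7,4) → (7,5) → (6,5) → (6,6) → (5,6) → (5,7) → (4,7) → (4,8) → (3,8) → (3,7) → (2,7) → (2,8) → (1,8) → (0,8) → (0,9) → (0,10) → (0,11) → (0,12) → (1,12) → (1,11) → (1,10) → (2,10) → (2,11) → (3,11) → (3,10) → (3,9) → (4,9) → (5,9) → (6,9) → (7,9) → (8,9) → (9,9) → (10,9) → (11,9) → (12,9) → (12,10) → (12,11) → (12,12) → (11,12) → (11,11) → (10,11) → (9,11) → (9,12) → (10,12) → (10,13) → (11,13) → (12,13) → (12,14) → (13,14) → (14,14)
Number of steps: 62

Solution:

┌─────┬───┬───┬─┬─────────────┐
│A    │   │   │ │↱ → → → ↓    │
│ ╶─┐ ╵ ╷ ╵ ╷ ╵ │ ┌─┬───╴ ┌─┐ │
│↳ ↓│   │   │   │↑│ │↓ ← ↲│ │ │
├─╴ ├───┴───┤ ┌─┘ ╵ │ ╶─┬─┤ ╵ │
│↓ ↲│       │ │↱ ↑  │↳ ↓│ │   │
│ ╶─┤ ┌─┐ ╶─┘ │ ╶─┬─┴─╴ │ │ ╶─┤
│↳ ↓│ │ │     │↑ ↰│↓ ← ↲│ │   │
│ ╷ │ ╵ └─┬───┼─╴ │ ┌─┬─┘ └─┐ │
│ │↓│     │   │↱ ↑│↓│ │     │ │
│ │ └───┐ ╵ ┌─┘ ┌─┤ │ │ ╷ ╶─┘ │
│ │↳ → ↓│   │↱ ↑│ │↓│ │ │     │
│ ├───┐ │ ┌─┘ ┌─┘ │ │ ╵ ├─────┤
│ │   │↓│ │↱ ↑│   │↓│   │     │
│ ╵ ╷ │ └─┘ ┌─┘ ╶─┤ │ ┌─┘ ┌─╴ │
│   │ │↳ → ↑│     │↓│ │   │   │
├───┤ ├─────┴───╴ │ │ ╵ ┌─┘ ╶─┤
│   │ │           │↓│   │     │
│ ┌─┘ │ ┌───────╴ │ │ ┌─┴─┬─╴ │
│ │   │ │         │↓│ │↱ ↓│   │
│ │ ┌─┘ └───┬─────┤ │ │ ╷ └─┐ │
│ │ │       │     │↓│ │↑│↳ ↓│ │
│ ╵ │ ╶───┐ │ ╶─┐ │ │ │ └─┐ │ │
│   │     │ │   │ │↓│ │↑ ↰│↓│ │
│ ┌─┘ ┌───┘ ├─╴ ├─┘ └─┴─╴ │ └─┤
│ │   │     │   │  ↳ → → ↑│↳ ↓│
│ │ ┌─┘ ┌─┐ │ ┌─┴───┬─────┼─╴ │
│ │ │   │ │ │ │     │     │  ↓│
│ └─┘ ┌─┘ ╵ │ └─╴ ╷ ╵ ┌─╴ ╵ ╷ │
│     │     │     │   │     │B│
└─────┴─────┴─────┴───┴─────┴─┘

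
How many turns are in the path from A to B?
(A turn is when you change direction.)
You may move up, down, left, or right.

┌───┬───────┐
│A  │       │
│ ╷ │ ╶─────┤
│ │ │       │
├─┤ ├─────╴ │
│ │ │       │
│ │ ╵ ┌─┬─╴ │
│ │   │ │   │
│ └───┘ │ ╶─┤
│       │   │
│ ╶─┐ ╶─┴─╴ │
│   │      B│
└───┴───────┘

Directions: right, down, down, down, right, up, right, right, right, down, left, down, right, down
Number of turns: 9

Solution:

┌───┬───────┐
│A ↓│       │
│ ╷ │ ╶─────┤
│ │↓│       │
├─┤ ├─────╴ │
│ │↓│↱ → → ↓│
│ │ ╵ ┌─┬─╴ │
│ │↳ ↑│ │↓ ↲│
│ └───┘ │ ╶─┤
│       │↳ ↓│
│ ╶─┐ ╶─┴─╴ │
│   │      B│
└───┴───────┘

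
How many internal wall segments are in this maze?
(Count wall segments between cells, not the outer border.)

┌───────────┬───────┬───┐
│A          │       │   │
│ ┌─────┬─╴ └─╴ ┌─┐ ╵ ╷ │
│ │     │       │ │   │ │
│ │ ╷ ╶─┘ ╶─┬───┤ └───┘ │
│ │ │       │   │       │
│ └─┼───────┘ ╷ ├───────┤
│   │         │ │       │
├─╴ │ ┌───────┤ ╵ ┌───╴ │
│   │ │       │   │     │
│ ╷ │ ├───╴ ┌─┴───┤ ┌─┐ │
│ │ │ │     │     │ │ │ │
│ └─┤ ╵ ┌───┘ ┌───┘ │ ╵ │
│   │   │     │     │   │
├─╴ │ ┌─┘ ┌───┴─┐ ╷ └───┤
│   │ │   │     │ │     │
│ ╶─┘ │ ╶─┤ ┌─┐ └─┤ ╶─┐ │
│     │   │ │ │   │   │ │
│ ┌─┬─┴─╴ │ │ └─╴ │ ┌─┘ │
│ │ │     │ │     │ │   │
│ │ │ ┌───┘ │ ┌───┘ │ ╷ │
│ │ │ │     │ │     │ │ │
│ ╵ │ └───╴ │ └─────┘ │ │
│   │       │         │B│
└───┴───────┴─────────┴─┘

Counting internal wall segments:
Total internal walls: 121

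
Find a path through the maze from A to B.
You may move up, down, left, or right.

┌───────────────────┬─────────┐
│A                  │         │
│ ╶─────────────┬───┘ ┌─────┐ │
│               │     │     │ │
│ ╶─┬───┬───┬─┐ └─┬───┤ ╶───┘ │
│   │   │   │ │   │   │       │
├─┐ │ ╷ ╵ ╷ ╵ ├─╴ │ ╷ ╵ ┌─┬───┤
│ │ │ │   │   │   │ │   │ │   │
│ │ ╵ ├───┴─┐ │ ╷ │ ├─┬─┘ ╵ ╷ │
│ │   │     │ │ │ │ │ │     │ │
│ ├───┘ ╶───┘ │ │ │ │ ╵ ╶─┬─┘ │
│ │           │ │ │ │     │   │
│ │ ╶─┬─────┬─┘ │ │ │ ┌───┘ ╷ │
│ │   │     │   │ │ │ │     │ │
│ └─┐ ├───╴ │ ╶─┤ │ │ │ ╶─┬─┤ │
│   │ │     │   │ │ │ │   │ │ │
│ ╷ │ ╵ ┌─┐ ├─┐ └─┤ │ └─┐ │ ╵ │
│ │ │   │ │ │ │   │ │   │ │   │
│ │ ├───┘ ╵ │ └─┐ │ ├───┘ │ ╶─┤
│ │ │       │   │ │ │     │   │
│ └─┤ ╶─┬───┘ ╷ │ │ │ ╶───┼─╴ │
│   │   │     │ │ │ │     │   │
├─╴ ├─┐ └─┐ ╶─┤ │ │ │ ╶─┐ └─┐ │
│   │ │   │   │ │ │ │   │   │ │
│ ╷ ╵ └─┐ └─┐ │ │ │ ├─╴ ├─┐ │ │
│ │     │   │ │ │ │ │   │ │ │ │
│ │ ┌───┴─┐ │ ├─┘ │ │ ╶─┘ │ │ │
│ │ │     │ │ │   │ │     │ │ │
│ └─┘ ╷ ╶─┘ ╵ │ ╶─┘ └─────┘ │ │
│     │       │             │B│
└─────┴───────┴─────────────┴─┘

Finding the shortest path through the maze:
Path length: 62 steps
Directions: down → right → right → right → right → right → right → right → down → right → down → left → down → down → down → left → down → right → down → right → down → down → down → down → down → left → down → right → right → right → right → right → right → up → up → up → left → up → left → left → up → right → right → up → up → left → up → right → right → up → right → down → down → down → left → down → right → down → down → down → down → down

Solution:

┌───────────────────┬─────────┐
│A                  │         │
│ ╶─────────────┬───┘ ┌─────┐ │
│↳ → → → → → → ↓│     │     │ │
│ ╶─┬───┬───┬─┐ └─┬───┤ ╶───┘ │
│   │   │   │ │↳ ↓│   │       │
├─┐ │ ╷ ╵ ╷ ╵ ├─╴ │ ╷ ╵ ┌─┬───┤
│ │ │ │   │   │↓ ↲│ │   │ │   │
│ │ ╵ ├───┴─┐ │ ╷ │ ├─┬─┘ ╵ ╷ │
│ │   │     │ │↓│ │ │ │     │ │
│ ├───┘ ╶───┘ │ │ │ │ ╵ ╶─┬─┘ │
│ │           │↓│ │ │     │↱ ↓│
│ │ ╶─┬─────┬─┘ │ │ │ ┌───┘ ╷ │
│ │   │     │↓ ↲│ │ │ │↱ → ↑│↓│
│ └─┐ ├───╴ │ ╶─┤ │ │ │ ╶─┬─┤ │
│   │ │     │↳ ↓│ │ │ │↑ ↰│ │↓│
│ ╷ │ ╵ ┌─┐ ├─┐ └─┤ │ └─┐ │ ╵ │
│ │ │   │ │ │ │↳ ↓│ │   │↑│↓ ↲│
│ │ ├───┘ ╵ │ └─┐ │ ├───┘ │ ╶─┤
│ │ │       │   │↓│ │↱ → ↑│↳ ↓│
│ └─┤ ╶─┬───┘ ╷ │ │ │ ╶───┼─╴ │
│   │   │     │ │↓│ │↑ ← ↰│  ↓│
├─╴ ├─┐ └─┐ ╶─┤ │ │ │ ╶─┐ └─┐ │
│   │ │   │   │ │↓│ │   │↑ ↰│↓│
│ ╷ ╵ └─┐ └─┐ │ │ │ ├─╴ ├─┐ │ │
│ │     │   │ │ │↓│ │   │ │↑│↓│
│ │ ┌───┴─┐ │ ├─┘ │ │ ╶─┘ │ │ │
│ │ │     │ │ │↓ ↲│ │     │↑│↓│
│ └─┘ ╷ ╶─┘ ╵ │ ╶─┘ └─────┘ │ │
│     │       │↳ → → → → → ↑│B│
└─────┴───────┴─────────────┴─┘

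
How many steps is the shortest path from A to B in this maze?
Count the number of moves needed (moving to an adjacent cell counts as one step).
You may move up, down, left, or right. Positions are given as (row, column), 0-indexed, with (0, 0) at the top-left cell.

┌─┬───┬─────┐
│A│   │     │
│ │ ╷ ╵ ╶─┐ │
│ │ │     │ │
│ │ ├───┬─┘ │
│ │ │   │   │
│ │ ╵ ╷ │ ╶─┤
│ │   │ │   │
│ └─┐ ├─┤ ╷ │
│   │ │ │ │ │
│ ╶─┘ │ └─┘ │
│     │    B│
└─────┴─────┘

Using BFS to find shortest path:
Start: (0, 0), End: (5, 5)
Path found:
(0,0) → (1,0) → (2,0) → (3,0) → (4,0) → (5,0) → (5,1) → (5,2) → (4,2) → (3,2) → (3,1) → (2,1) → (1,1) → (0,1) → (0,2) → (1,2) → (1,3) → (0,3) → (0,4) → (0,5) → (1,5) → (2,5) → (2,4) → (3,4) → (3,5) → (4,5) → (5,5)
Number of steps: 26

Solution:

┌─┬───┬─────┐
│A│↱ ↓│↱ → ↓│
│ │ ╷ ╵ ╶─┐ │
│↓│↑│↳ ↑  │↓│
│ │ ├───┬─┘ │
│↓│↑│   │↓ ↲│
│ │ ╵ ╷ │ ╶─┤
│↓│↑ ↰│ │↳ ↓│
│ └─┐ ├─┤ ╷ │
│↓  │↑│ │ │↓│
│ ╶─┘ │ └─┘ │
│↳ → ↑│    B│
└─────┴─────┘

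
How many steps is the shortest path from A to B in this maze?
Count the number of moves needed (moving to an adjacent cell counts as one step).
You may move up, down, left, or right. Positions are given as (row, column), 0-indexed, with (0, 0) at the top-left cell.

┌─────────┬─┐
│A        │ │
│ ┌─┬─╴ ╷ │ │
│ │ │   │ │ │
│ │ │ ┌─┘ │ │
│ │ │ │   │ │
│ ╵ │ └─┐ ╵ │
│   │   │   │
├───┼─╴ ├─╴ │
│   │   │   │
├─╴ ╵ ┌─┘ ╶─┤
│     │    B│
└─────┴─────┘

Using BFS to find shortest path:
Start: (0, 0), End: (5, 5)
Path found:
(0,0) → (0,1) → (0,2) → (0,3) → (0,4) → (1,4) → (2,4) → (3,4) → (3,5) → (4,5) → (4,4) → (5,4) → (5,5)
Number of steps: 12

Solution:

┌─────────┬─┐
│A → → → ↓│ │
│ ┌─┬─╴ ╷ │ │
│ │ │   │↓│ │
│ │ │ ┌─┘ │ │
│ │ │ │  ↓│ │
│ ╵ │ └─┐ ╵ │
│   │   │↳ ↓│
├───┼─╴ ├─╴ │
│   │   │↓ ↲│
├─╴ ╵ ┌─┘ ╶─┤
│     │  ↳ B│
└─────┴─────┘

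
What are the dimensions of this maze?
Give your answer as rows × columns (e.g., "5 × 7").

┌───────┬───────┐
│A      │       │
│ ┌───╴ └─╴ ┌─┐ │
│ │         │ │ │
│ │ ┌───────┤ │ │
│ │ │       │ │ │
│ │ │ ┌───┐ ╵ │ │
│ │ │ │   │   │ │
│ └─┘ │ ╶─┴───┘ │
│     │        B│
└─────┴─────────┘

Counting the maze dimensions:
Rows (vertical): 5
Columns (horizontal): 8
Dimensions: 5 × 8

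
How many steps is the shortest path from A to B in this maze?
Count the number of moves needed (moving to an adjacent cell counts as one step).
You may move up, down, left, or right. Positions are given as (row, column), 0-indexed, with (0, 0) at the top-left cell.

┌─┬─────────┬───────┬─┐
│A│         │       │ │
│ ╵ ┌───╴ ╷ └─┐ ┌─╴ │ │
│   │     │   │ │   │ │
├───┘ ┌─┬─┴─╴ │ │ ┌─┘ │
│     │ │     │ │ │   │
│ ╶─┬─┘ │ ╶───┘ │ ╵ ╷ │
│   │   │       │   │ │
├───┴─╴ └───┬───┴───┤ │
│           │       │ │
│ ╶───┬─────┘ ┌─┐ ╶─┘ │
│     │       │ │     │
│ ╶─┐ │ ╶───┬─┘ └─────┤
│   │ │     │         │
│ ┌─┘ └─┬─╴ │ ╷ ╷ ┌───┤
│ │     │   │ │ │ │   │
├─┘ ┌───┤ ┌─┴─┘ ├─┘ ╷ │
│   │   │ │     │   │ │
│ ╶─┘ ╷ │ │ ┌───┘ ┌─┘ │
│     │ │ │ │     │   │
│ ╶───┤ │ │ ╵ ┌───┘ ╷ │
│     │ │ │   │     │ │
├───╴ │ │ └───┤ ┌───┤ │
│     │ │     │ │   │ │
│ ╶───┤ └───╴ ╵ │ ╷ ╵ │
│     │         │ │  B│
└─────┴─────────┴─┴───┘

Using BFS to find shortest path:
Start: (0, 0), End: (12, 10)
Path found:
(0,0) → (1,0) → (1,1) → (0,1) → (0,2) → (0,3) → (0,4) → (0,5) → (1,5) → (1,6) → (2,6) → (2,5) → (2,4) → (3,4) → (3,5) → (3,6) → (3,7) → (2,7) → (1,7) → (0,7) → (0,8) → (0,9) → (1,9) → (1,8) → (2,8) → (3,8) → (3,9) → (2,9) → (2,10) → (3,10) → (4,10) → (5,10) → (5,9) → (5,8) → (4,8) → (4,7) → (4,6) → (5,6) → (5,5) → (5,4) → (5,3) → (6,3) → (6,4) → (6,5) → (7,5) → (7,4) → (8,4) → (9,4) → (10,4) → (11,4) → (11,5) → (11,6) → (12,6) → (12,7) → (11,7) → (10,7) → (10,8) → (10,9) → (9,9) → (9,10) → (10,10) → (11,10) → (12,10)
Number of steps: 62

Solution:

┌─┬─────────┬───────┬─┐
│A│↱ → → → ↓│  ↱ → ↓│ │
│ ╵ ┌───╴ ╷ └─┐ ┌─╴ │ │
│↳ ↑│     │↳ ↓│↑│↓ ↲│ │
├───┘ ┌─┬─┴─╴ │ │ ┌─┘ │
│     │ │↓ ← ↲│↑│↓│↱ ↓│
│ ╶─┬─┘ │ ╶───┘ │ ╵ ╷ │
│   │   │↳ → → ↑│↳ ↑│↓│
├───┴─╴ └───┬───┴───┤ │
│           │↓ ← ↰  │↓│
│ ╶───┬─────┘ ┌─┐ ╶─┘ │
│     │↓ ← ← ↲│ │↑ ← ↲│
│ ╶─┐ │ ╶───┬─┘ └─────┤
│   │ │↳ → ↓│         │
│ ┌─┘ └─┬─╴ │ ╷ ╷ ┌───┤
│ │     │↓ ↲│ │ │ │   │
├─┘ ┌───┤ ┌─┴─┘ ├─┘ ╷ │
│   │   │↓│     │   │ │
│ ╶─┘ ╷ │ │ ┌───┘ ┌─┘ │
│     │ │↓│ │     │↱ ↓│
│ ╶───┤ │ │ ╵ ┌───┘ ╷ │
│     │ │↓│   │↱ → ↑│↓│
├───╴ │ │ └───┤ ┌───┤ │
│     │ │↳ → ↓│↑│   │↓│
│ ╶───┤ └───╴ ╵ │ ╷ ╵ │
│     │      ↳ ↑│ │  B│
└─────┴─────────┴─┴───┘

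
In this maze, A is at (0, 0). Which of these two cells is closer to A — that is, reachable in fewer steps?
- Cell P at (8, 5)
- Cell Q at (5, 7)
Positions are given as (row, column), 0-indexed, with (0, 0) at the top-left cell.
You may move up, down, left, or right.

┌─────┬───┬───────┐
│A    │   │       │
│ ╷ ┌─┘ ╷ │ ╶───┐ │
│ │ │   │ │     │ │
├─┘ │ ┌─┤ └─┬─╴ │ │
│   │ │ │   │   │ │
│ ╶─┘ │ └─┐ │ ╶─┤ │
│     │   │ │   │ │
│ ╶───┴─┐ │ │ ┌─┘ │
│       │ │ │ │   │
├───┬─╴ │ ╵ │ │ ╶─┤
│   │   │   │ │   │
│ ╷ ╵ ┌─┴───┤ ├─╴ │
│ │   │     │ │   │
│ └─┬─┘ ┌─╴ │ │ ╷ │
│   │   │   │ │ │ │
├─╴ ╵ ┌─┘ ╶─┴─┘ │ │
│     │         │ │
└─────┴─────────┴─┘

Shortest path A → P at (8, 5): 29 steps
Shortest path A → Q at (5, 7): 36 steps

P is closer (29 steps vs 36 steps).

Path to P:

┌─────┬───┬───────┐
│A ↓  │   │       │
│ ╷ ┌─┘ ╷ │ ╶───┐ │
│ │↓│   │ │     │ │
├─┘ │ ┌─┤ └─┬─╴ │ │
│↓ ↲│ │ │   │   │ │
│ ╶─┘ │ └─┐ │ ╶─┤ │
│↓    │   │ │   │ │
│ ╶───┴─┐ │ │ ┌─┘ │
│↳ → → ↓│ │ │ │   │
├───┬─╴ │ ╵ │ │ ╶─┤
│↓ ↰│↓ ↲│   │ │   │
│ ╷ ╵ ┌─┴───┤ ├─╴ │
│↓│↑ ↲│↱ → ↓│ │   │
│ └─┬─┘ ┌─╴ │ │ ╷ │
│↳ ↓│↱ ↑│↓ ↲│ │ │ │
├─╴ ╵ ┌─┘ ╶─┴─┘ │ │
│  ↳ ↑│  ↳ P    │ │
└─────┴─────────┴─┘

Path to Q:

┌─────┬───┬───────┐
│A ↓  │   │       │
│ ╷ ┌─┘ ╷ │ ╶───┐ │
│ │↓│   │ │     │ │
├─┘ │ ┌─┤ └─┬─╴ │ │
│↓ ↲│ │ │   │   │ │
│ ╶─┘ │ └─┐ │ ╶─┤ │
│↓    │   │ │   │ │
│ ╶───┴─┐ │ │ ┌─┘ │
│↳ → → ↓│ │ │ │   │
├───┬─╴ │ ╵ │ │ ╶─┤
│↓ ↰│↓ ↲│   │ │Q ↰│
│ ╷ ╵ ┌─┴───┤ ├─╴ │
│↓│↑ ↲│↱ → ↓│ │↱ ↑│
│ └─┬─┘ ┌─╴ │ │ ╷ │
│↳ ↓│↱ ↑│↓ ↲│ │↑│ │
├─╴ ╵ ┌─┘ ╶─┴─┘ │ │
│  ↳ ↑│  ↳ → → ↑│ │
└─────┴─────────┴─┘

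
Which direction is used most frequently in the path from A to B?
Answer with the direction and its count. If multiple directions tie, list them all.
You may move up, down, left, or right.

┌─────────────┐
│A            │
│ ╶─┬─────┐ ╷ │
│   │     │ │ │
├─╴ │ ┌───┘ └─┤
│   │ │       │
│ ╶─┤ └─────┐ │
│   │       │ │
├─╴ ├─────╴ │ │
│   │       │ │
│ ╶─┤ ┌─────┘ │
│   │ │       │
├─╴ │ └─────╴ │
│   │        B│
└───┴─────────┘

Directions: right, right, right, right, right, down, down, right, down, down, down, down
Counts: {'right': 6, 'down': 6}
Most common: down and right (tied at 6 times each)

Solution:

┌─────────────┐
│A → → → → ↓  │
│ ╶─┬─────┐ ╷ │
│   │     │↓│ │
├─╴ │ ┌───┘ └─┤
│   │ │    ↳ ↓│
│ ╶─┤ └─────┐ │
│   │       │↓│
├─╴ ├─────╴ │ │
│   │       │↓│
│ ╶─┤ ┌─────┘ │
│   │ │      ↓│
├─╴ │ └─────╴ │
│   │        B│
└───┴─────────┘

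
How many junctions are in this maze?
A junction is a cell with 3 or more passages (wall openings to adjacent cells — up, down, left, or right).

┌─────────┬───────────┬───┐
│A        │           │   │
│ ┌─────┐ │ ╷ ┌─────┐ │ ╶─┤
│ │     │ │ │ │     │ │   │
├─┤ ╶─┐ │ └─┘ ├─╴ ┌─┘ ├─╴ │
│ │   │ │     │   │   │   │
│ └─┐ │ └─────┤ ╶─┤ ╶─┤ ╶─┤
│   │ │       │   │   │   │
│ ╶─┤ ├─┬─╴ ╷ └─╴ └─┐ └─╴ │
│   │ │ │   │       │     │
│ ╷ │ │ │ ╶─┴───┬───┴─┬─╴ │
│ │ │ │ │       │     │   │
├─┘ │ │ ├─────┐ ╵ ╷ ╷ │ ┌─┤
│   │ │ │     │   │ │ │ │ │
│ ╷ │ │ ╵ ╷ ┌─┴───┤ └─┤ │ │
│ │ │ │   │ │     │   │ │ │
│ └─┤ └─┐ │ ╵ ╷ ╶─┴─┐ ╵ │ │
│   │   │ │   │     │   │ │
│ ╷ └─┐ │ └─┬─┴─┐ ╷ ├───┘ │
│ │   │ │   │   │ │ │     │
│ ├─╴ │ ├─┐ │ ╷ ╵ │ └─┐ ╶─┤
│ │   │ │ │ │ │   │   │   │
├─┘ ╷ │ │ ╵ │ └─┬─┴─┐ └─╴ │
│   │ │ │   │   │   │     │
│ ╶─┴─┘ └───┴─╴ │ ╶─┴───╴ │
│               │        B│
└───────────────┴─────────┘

Checking each cell for number of passages:

Junctions found (3+ passages):
  (0, 6): 3 passages
  (1, 8): 3 passages
  (3, 0): 3 passages
  (3, 5): 3 passages
  (4, 0): 3 passages
  (4, 8): 3 passages
  (4, 12): 3 passages
  (5, 9): 3 passages
  (6, 1): 3 passages
  (6, 5): 3 passages
  (7, 4): 3 passages
  (7, 7): 3 passages
  (8, 0): 3 passages
  (8, 8): 3 passages
  (9, 11): 3 passages
  (10, 2): 3 passages
  (11, 12): 3 passages
  (12, 3): 3 passages
Total junctions: 18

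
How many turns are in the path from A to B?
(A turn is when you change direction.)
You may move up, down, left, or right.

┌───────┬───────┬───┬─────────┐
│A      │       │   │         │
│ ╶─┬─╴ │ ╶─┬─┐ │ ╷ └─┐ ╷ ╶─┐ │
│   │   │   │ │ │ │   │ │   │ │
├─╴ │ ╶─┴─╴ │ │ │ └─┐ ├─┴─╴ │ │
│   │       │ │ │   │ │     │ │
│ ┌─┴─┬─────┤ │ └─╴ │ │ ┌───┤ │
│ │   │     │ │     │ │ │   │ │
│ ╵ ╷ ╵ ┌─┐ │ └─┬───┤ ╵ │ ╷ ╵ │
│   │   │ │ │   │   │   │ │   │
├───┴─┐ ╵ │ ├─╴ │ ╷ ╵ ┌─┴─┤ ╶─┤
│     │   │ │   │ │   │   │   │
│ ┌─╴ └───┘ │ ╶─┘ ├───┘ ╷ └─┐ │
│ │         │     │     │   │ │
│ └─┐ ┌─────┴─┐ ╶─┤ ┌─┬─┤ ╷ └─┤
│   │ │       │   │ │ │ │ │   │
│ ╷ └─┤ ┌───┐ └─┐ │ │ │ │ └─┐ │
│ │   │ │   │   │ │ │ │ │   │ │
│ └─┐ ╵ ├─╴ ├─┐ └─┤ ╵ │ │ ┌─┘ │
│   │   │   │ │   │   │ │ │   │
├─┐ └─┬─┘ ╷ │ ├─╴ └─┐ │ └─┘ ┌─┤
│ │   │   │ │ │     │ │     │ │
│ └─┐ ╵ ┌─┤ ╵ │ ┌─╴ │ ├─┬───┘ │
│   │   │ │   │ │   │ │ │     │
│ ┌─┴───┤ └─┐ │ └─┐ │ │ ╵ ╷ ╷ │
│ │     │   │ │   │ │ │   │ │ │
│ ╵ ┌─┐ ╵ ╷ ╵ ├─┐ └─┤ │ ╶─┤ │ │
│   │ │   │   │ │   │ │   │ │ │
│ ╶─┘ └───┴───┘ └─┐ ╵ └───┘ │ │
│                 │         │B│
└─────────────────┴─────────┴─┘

Directions: down, right, down, left, down, down, right, up, right, down, right, up, right, right, down, down, down, left, left, left, up, left, left, down, down, right, down, right, down, right, up, up, right, right, right, down, right, down, right, down, left, down, down, right, down, right, down, right, right, right, right, up, up, up, right, down, down, down
Number of turns: 38

Solution:

┌───────┬───────┬───┬─────────┐
│A      │       │   │         │
│ ╶─┬─╴ │ ╶─┬─┐ │ ╷ └─┐ ╷ ╶─┐ │
│↳ ↓│   │   │ │ │ │   │ │   │ │
├─╴ │ ╶─┴─╴ │ │ │ └─┐ ├─┴─╴ │ │
│↓ ↲│       │ │ │   │ │     │ │
│ ┌─┴─┬─────┤ │ └─╴ │ │ ┌───┤ │
│↓│↱ ↓│↱ → ↓│ │     │ │ │   │ │
│ ╵ ╷ ╵ ┌─┐ │ └─┬───┤ ╵ │ ╷ ╵ │
│↳ ↑│↳ ↑│ │↓│   │   │   │ │   │
├───┴─┐ ╵ │ ├─╴ │ ╷ ╵ ┌─┴─┤ ╶─┤
│↓ ← ↰│   │↓│   │ │   │   │   │
│ ┌─╴ └───┘ │ ╶─┘ ├───┘ ╷ └─┐ │
│↓│  ↑ ← ← ↲│     │     │   │ │
│ └─┐ ┌─────┴─┐ ╶─┤ ┌─┬─┤ ╷ └─┤
│↳ ↓│ │↱ → → ↓│   │ │ │ │ │   │
│ ╷ └─┤ ┌───┐ └─┐ │ │ │ │ └─┐ │
│ │↳ ↓│↑│   │↳ ↓│ │ │ │ │   │ │
│ └─┐ ╵ ├─╴ ├─┐ └─┤ ╵ │ │ ┌─┘ │
│   │↳ ↑│   │ │↳ ↓│   │ │ │   │
├─┐ └─┬─┘ ╷ │ ├─╴ └─┐ │ └─┘ ┌─┤
│ │   │   │ │ │↓ ↲  │ │     │ │
│ └─┐ ╵ ┌─┤ ╵ │ ┌─╴ │ ├─┬───┘ │
│   │   │ │   │↓│   │ │ │  ↱ ↓│
│ ┌─┴───┤ └─┐ │ └─┐ │ │ ╵ ╷ ╷ │
│ │     │   │ │↳ ↓│ │ │   │↑│↓│
│ ╵ ┌─┐ ╵ ╷ ╵ ├─┐ └─┤ │ ╶─┤ │ │
│   │ │   │   │ │↳ ↓│ │   │↑│↓│
│ ╶─┘ └───┴───┘ └─┐ ╵ └───┘ │ │
│                 │↳ → → → ↑│B│
└─────────────────┴─────────┴─┘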